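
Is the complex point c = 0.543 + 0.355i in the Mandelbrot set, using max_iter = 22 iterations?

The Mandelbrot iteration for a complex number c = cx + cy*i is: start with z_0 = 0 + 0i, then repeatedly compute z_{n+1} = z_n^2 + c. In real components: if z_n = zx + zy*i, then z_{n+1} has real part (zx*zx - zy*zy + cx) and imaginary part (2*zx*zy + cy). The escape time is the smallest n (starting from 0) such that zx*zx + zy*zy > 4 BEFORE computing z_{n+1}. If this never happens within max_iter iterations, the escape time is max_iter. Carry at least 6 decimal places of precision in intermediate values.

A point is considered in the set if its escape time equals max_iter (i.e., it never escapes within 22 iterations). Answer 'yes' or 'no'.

z_0 = 0 + 0i, c = 0.5430 + 0.3550i
Iter 1: z = 0.5430 + 0.3550i, |z|^2 = 0.4209
Iter 2: z = 0.7118 + 0.7405i, |z|^2 = 1.0551
Iter 3: z = 0.5013 + 1.4093i, |z|^2 = 2.2373
Iter 4: z = -1.1917 + 1.7679i, |z|^2 = 4.5457
Escaped at iteration 4

Answer: no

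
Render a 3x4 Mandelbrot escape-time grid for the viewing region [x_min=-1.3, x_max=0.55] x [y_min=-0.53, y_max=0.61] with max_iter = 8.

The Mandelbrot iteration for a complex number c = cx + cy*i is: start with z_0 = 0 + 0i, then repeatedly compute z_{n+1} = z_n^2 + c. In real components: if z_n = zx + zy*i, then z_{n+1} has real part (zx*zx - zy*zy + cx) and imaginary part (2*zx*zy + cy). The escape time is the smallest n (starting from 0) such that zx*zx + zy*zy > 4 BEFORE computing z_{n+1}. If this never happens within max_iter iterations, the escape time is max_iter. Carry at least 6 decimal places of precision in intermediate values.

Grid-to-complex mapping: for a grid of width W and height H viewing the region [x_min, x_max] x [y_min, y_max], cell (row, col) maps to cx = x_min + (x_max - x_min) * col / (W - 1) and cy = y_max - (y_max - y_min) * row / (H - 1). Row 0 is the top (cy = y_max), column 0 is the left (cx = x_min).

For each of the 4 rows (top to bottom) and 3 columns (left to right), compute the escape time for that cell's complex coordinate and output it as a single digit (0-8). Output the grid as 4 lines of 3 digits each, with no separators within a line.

Answer: 383
784
884
384

Derivation:
(row=0, col=0): c = -1.3000 + 0.6100i → escape time 3
(row=0, col=1): c = -0.3750 + 0.6100i → escape time 8
(row=0, col=2): c = 0.5500 + 0.6100i → escape time 3
(row=1, col=0): c = -1.3000 + 0.2300i → escape time 7
(row=1, col=1): c = -0.3750 + 0.2300i → escape time 8
(row=1, col=2): c = 0.5500 + 0.2300i → escape time 4
(row=2, col=0): c = -1.3000 + -0.1500i → escape time 8
(row=2, col=1): c = -0.3750 + -0.1500i → escape time 8
(row=2, col=2): c = 0.5500 + -0.1500i → escape time 4
(row=3, col=0): c = -1.3000 + -0.5300i → escape time 3
(row=3, col=1): c = -0.3750 + -0.5300i → escape time 8
(row=3, col=2): c = 0.5500 + -0.5300i → escape time 4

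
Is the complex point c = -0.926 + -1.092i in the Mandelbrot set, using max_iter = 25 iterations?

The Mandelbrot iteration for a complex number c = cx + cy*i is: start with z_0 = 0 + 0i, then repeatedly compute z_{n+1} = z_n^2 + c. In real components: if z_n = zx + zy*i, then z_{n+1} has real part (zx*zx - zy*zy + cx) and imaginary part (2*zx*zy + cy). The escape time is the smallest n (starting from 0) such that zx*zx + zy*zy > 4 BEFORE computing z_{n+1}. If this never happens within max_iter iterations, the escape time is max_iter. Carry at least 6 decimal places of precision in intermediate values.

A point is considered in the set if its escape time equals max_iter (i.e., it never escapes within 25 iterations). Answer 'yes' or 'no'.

z_0 = 0 + 0i, c = -0.9260 + -1.0920i
Iter 1: z = -0.9260 + -1.0920i, |z|^2 = 2.0499
Iter 2: z = -1.2610 + 0.9304i, |z|^2 = 2.4557
Iter 3: z = -0.2015 + -3.4384i, |z|^2 = 11.8632
Escaped at iteration 3

Answer: no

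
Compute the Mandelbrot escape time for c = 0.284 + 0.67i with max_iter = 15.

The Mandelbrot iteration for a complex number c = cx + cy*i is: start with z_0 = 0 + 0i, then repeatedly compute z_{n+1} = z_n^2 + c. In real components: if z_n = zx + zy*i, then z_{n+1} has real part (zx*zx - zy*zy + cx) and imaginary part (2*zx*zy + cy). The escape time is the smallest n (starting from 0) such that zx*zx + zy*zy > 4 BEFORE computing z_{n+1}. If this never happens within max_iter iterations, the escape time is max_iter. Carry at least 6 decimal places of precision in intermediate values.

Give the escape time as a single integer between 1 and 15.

Answer: 7

Derivation:
z_0 = 0 + 0i, c = 0.2840 + 0.6700i
Iter 1: z = 0.2840 + 0.6700i, |z|^2 = 0.5296
Iter 2: z = -0.0842 + 1.0506i, |z|^2 = 1.1108
Iter 3: z = -0.8126 + 0.4930i, |z|^2 = 0.9033
Iter 4: z = 0.7012 + -0.1312i, |z|^2 = 0.5090
Iter 5: z = 0.7585 + 0.4860i, |z|^2 = 0.8116
Iter 6: z = 0.6232 + 1.4073i, |z|^2 = 2.3688
Iter 7: z = -1.3082 + 2.4240i, |z|^2 = 7.5869
Escaped at iteration 7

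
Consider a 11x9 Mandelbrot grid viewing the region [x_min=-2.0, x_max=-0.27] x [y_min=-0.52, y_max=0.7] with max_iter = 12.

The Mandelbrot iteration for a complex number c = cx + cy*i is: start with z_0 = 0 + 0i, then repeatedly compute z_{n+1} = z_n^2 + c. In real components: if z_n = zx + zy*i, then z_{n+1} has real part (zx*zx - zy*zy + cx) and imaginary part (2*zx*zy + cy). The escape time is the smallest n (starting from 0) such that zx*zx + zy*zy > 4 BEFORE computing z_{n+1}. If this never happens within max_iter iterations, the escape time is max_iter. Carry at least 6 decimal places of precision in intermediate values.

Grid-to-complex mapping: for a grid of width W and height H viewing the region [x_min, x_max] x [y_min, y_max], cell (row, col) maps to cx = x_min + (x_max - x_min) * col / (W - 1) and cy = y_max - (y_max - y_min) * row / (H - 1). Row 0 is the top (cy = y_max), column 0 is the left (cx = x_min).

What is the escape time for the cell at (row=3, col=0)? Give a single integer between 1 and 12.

z_0 = 0 + 0i, c = -2.0000 + 0.2425i
Iter 1: z = -2.0000 + 0.2425i, |z|^2 = 4.0588
Escaped at iteration 1

Answer: 1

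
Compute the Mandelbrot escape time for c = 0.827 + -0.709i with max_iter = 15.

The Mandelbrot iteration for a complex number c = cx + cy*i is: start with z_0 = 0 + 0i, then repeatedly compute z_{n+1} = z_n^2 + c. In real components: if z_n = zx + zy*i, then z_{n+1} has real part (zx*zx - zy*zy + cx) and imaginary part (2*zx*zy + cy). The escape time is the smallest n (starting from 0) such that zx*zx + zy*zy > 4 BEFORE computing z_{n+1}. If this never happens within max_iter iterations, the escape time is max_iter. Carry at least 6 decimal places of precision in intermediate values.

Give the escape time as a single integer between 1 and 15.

Answer: 2

Derivation:
z_0 = 0 + 0i, c = 0.8270 + -0.7090i
Iter 1: z = 0.8270 + -0.7090i, |z|^2 = 1.1866
Iter 2: z = 1.0082 + -1.8817i, |z|^2 = 4.5573
Escaped at iteration 2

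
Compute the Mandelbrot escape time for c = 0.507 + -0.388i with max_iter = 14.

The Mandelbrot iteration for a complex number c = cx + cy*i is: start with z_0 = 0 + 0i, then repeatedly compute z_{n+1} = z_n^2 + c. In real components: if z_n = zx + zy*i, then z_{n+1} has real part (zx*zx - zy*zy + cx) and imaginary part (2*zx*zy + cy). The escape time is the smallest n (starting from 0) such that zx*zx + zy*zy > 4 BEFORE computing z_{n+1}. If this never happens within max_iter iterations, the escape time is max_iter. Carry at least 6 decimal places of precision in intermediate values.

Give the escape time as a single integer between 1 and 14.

z_0 = 0 + 0i, c = 0.5070 + -0.3880i
Iter 1: z = 0.5070 + -0.3880i, |z|^2 = 0.4076
Iter 2: z = 0.6135 + -0.7814i, |z|^2 = 0.9870
Iter 3: z = 0.2728 + -1.3468i, |z|^2 = 1.8883
Iter 4: z = -1.2325 + -1.1227i, |z|^2 = 2.7796
Iter 5: z = 0.7657 + 2.3796i, |z|^2 = 6.2486
Escaped at iteration 5

Answer: 5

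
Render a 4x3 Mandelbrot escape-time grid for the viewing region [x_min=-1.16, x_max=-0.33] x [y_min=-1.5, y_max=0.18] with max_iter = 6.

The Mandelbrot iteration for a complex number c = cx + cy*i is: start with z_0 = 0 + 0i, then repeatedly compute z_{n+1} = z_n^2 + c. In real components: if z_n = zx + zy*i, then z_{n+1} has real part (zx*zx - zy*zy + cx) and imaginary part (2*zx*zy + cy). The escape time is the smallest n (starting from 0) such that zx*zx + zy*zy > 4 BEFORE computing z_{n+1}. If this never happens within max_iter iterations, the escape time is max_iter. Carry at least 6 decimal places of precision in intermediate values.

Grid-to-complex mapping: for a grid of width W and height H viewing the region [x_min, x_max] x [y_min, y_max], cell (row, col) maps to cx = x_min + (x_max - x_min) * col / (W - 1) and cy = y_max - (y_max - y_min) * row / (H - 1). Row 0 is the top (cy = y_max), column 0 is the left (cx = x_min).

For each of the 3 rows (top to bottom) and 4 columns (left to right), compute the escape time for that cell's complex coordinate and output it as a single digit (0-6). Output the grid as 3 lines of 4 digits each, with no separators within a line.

(row=0, col=0): c = -1.1600 + 0.1800i → escape time 6
(row=0, col=1): c = -0.8833 + 0.1800i → escape time 6
(row=0, col=2): c = -0.6067 + 0.1800i → escape time 6
(row=0, col=3): c = -0.3300 + 0.1800i → escape time 6
(row=1, col=0): c = -1.1600 + -0.6600i → escape time 3
(row=1, col=1): c = -0.8833 + -0.6600i → escape time 4
(row=1, col=2): c = -0.6067 + -0.6600i → escape time 6
(row=1, col=3): c = -0.3300 + -0.6600i → escape time 6
(row=2, col=0): c = -1.1600 + -1.5000i → escape time 2
(row=2, col=1): c = -0.8833 + -1.5000i → escape time 2
(row=2, col=2): c = -0.6067 + -1.5000i → escape time 2
(row=2, col=3): c = -0.3300 + -1.5000i → escape time 2

Answer: 6666
3466
2222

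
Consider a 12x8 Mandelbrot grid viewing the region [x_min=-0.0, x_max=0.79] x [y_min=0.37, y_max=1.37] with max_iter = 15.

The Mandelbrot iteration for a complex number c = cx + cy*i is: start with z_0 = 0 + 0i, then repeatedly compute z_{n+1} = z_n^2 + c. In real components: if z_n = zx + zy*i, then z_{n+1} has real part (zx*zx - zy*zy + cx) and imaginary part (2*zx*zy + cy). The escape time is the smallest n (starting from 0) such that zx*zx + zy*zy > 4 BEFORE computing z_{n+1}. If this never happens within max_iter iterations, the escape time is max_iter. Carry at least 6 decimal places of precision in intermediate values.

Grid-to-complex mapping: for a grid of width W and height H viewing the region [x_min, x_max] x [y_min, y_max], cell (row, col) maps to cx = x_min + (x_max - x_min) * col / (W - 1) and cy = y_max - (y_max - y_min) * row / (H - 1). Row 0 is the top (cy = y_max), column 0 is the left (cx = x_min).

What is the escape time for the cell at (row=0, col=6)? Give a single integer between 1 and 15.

Answer: 2

Derivation:
z_0 = 0 + 0i, c = 0.4309 + 1.3700i
Iter 1: z = 0.4309 + 1.3700i, |z|^2 = 2.0626
Iter 2: z = -1.2603 + 2.5507i, |z|^2 = 8.0944
Escaped at iteration 2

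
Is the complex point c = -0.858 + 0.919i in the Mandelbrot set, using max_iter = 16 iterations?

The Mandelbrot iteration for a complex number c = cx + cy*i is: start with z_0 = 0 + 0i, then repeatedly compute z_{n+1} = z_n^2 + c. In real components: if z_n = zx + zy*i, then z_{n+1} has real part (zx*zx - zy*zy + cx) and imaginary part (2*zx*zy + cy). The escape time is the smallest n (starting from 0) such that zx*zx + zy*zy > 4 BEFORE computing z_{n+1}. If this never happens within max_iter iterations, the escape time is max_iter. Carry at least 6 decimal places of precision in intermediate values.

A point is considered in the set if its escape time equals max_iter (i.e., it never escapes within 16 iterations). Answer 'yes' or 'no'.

Answer: no

Derivation:
z_0 = 0 + 0i, c = -0.8580 + 0.9190i
Iter 1: z = -0.8580 + 0.9190i, |z|^2 = 1.5807
Iter 2: z = -0.9664 + -0.6580i, |z|^2 = 1.3669
Iter 3: z = -0.3570 + 2.1908i, |z|^2 = 4.9270
Escaped at iteration 3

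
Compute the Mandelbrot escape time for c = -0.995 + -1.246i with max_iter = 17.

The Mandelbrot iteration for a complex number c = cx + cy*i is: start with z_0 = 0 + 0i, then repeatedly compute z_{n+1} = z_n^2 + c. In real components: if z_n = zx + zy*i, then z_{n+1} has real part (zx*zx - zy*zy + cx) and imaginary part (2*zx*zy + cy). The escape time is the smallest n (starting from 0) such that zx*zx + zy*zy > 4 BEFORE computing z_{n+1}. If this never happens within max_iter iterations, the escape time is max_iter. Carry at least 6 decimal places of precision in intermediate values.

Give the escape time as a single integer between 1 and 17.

Answer: 3

Derivation:
z_0 = 0 + 0i, c = -0.9950 + -1.2460i
Iter 1: z = -0.9950 + -1.2460i, |z|^2 = 2.5425
Iter 2: z = -1.5575 + 1.2335i, |z|^2 = 3.9474
Iter 3: z = -0.0908 + -5.0885i, |z|^2 = 25.9006
Escaped at iteration 3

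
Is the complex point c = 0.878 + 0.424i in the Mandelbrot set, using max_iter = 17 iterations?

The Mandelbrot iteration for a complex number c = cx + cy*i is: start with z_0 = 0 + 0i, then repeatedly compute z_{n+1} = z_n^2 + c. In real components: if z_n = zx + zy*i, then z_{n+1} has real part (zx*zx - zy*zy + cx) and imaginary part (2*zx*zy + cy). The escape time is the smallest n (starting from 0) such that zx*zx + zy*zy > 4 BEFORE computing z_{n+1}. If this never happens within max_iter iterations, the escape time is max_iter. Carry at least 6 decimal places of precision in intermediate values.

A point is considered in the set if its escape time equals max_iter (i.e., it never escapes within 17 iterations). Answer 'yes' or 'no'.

z_0 = 0 + 0i, c = 0.8780 + 0.4240i
Iter 1: z = 0.8780 + 0.4240i, |z|^2 = 0.9507
Iter 2: z = 1.4691 + 1.1685i, |z|^2 = 3.5238
Iter 3: z = 1.6708 + 3.8574i, |z|^2 = 17.6713
Escaped at iteration 3

Answer: no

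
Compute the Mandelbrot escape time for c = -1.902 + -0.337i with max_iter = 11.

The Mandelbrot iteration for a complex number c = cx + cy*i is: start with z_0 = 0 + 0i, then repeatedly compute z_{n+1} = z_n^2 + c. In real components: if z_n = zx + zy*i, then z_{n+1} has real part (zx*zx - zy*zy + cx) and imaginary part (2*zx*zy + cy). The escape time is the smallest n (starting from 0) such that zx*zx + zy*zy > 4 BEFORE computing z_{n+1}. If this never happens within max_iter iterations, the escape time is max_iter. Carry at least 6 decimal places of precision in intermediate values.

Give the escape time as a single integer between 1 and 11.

z_0 = 0 + 0i, c = -1.9020 + -0.3370i
Iter 1: z = -1.9020 + -0.3370i, |z|^2 = 3.7312
Iter 2: z = 1.6020 + 0.9449i, |z|^2 = 3.4594
Iter 3: z = -0.2284 + 2.6907i, |z|^2 = 7.2919
Escaped at iteration 3

Answer: 3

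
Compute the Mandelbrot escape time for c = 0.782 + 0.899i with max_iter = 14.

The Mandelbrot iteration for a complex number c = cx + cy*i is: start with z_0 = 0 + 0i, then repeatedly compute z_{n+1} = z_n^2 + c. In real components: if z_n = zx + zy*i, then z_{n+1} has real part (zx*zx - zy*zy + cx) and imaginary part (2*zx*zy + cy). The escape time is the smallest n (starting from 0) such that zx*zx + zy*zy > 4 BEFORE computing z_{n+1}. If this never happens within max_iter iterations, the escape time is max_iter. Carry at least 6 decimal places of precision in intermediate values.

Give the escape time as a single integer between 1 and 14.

Answer: 2

Derivation:
z_0 = 0 + 0i, c = 0.7820 + 0.8990i
Iter 1: z = 0.7820 + 0.8990i, |z|^2 = 1.4197
Iter 2: z = 0.5853 + 2.3050i, |z|^2 = 5.6558
Escaped at iteration 2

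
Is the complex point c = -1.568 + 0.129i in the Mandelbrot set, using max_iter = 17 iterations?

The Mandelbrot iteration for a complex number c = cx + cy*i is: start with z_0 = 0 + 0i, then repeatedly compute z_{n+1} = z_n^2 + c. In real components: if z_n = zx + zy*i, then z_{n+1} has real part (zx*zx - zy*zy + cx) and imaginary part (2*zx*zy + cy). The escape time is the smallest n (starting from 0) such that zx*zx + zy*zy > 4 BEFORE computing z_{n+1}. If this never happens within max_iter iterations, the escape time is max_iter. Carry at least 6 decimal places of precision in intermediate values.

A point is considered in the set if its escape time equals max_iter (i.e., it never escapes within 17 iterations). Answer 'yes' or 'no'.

Answer: no

Derivation:
z_0 = 0 + 0i, c = -1.5680 + 0.1290i
Iter 1: z = -1.5680 + 0.1290i, |z|^2 = 2.4753
Iter 2: z = 0.8740 + -0.2755i, |z|^2 = 0.8398
Iter 3: z = -0.8801 + -0.3526i, |z|^2 = 0.8989
Iter 4: z = -0.9178 + 0.7497i, |z|^2 = 1.4044
Iter 5: z = -1.2877 + -1.2472i, |z|^2 = 3.2136
Iter 6: z = -1.4654 + 3.3409i, |z|^2 = 13.3091
Escaped at iteration 6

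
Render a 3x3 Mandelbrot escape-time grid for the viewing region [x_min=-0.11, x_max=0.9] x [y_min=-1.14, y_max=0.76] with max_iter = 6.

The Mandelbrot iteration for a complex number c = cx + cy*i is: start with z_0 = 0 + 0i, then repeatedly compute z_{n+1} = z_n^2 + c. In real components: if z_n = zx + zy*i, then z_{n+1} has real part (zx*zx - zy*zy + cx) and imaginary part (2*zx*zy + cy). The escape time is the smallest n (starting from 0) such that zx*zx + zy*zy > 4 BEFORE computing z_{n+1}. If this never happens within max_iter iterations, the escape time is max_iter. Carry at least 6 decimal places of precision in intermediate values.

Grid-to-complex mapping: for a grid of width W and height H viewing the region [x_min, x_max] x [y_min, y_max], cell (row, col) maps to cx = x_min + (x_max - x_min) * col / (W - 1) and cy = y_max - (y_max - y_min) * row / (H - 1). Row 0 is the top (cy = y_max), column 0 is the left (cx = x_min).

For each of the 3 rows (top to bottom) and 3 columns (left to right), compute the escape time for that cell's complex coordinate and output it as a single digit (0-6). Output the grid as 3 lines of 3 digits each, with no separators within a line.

(row=0, col=0): c = -0.1100 + 0.7600i → escape time 6
(row=0, col=1): c = 0.3950 + 0.7600i → escape time 4
(row=0, col=2): c = 0.9000 + 0.7600i → escape time 2
(row=1, col=0): c = -0.1100 + -0.1900i → escape time 6
(row=1, col=1): c = 0.3950 + -0.1900i → escape time 6
(row=1, col=2): c = 0.9000 + -0.1900i → escape time 3
(row=2, col=0): c = -0.1100 + -1.1400i → escape time 5
(row=2, col=1): c = 0.3950 + -1.1400i → escape time 2
(row=2, col=2): c = 0.9000 + -1.1400i → escape time 2

Answer: 642
663
522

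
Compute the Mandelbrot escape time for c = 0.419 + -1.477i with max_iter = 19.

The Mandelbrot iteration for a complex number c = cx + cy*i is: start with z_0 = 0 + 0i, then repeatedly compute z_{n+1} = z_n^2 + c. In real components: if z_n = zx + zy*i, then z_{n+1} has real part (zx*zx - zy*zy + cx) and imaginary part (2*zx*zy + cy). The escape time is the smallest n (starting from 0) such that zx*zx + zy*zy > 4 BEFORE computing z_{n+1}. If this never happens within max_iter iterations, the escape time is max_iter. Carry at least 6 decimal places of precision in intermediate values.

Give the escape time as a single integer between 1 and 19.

z_0 = 0 + 0i, c = 0.4190 + -1.4770i
Iter 1: z = 0.4190 + -1.4770i, |z|^2 = 2.3571
Iter 2: z = -1.5870 + -2.7147i, |z|^2 = 9.8882
Escaped at iteration 2

Answer: 2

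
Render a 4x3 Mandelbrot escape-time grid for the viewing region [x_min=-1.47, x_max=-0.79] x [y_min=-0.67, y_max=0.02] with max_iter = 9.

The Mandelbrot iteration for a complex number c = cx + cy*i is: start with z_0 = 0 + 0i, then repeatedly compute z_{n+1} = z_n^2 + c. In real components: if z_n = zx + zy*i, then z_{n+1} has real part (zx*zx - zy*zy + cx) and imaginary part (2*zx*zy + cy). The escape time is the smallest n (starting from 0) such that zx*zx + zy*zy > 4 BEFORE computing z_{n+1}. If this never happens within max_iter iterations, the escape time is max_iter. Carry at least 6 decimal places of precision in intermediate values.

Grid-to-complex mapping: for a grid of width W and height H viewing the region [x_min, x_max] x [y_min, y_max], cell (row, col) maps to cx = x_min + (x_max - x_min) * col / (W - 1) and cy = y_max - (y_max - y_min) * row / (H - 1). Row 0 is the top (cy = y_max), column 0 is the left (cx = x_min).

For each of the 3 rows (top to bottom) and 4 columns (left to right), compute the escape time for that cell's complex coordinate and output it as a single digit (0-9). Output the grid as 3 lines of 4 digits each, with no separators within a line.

(row=0, col=0): c = -1.4700 + 0.0200i → escape time 9
(row=0, col=1): c = -1.2433 + 0.0200i → escape time 9
(row=0, col=2): c = -1.0167 + 0.0200i → escape time 9
(row=0, col=3): c = -0.7900 + 0.0200i → escape time 9
(row=1, col=0): c = -1.4700 + -0.3250i → escape time 5
(row=1, col=1): c = -1.2433 + -0.3250i → escape time 9
(row=1, col=2): c = -1.0167 + -0.3250i → escape time 9
(row=1, col=3): c = -0.7900 + -0.3250i → escape time 9
(row=2, col=0): c = -1.4700 + -0.6700i → escape time 3
(row=2, col=1): c = -1.2433 + -0.6700i → escape time 3
(row=2, col=2): c = -1.0167 + -0.6700i → escape time 4
(row=2, col=3): c = -0.7900 + -0.6700i → escape time 5

Answer: 9999
5999
3345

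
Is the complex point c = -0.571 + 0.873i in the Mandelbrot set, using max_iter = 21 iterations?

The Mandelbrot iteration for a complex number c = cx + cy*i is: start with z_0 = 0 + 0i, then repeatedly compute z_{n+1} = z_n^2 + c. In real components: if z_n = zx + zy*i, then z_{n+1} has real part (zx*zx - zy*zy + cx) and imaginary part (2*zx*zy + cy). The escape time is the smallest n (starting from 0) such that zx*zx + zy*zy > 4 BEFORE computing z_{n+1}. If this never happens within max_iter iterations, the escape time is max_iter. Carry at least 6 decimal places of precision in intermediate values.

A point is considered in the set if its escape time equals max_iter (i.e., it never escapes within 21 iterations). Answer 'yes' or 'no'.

Answer: no

Derivation:
z_0 = 0 + 0i, c = -0.5710 + 0.8730i
Iter 1: z = -0.5710 + 0.8730i, |z|^2 = 1.0882
Iter 2: z = -1.0071 + -0.1240i, |z|^2 = 1.0296
Iter 3: z = 0.4279 + 1.1227i, |z|^2 = 1.4435
Iter 4: z = -1.6484 + 1.8337i, |z|^2 = 6.0796
Escaped at iteration 4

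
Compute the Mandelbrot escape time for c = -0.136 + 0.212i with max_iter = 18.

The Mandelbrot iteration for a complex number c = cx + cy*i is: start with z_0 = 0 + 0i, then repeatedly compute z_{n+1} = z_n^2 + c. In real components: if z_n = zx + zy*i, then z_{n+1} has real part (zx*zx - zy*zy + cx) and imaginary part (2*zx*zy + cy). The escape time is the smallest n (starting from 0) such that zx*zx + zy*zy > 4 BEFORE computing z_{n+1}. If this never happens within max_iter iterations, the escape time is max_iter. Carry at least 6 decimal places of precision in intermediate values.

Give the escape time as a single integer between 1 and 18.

z_0 = 0 + 0i, c = -0.1360 + 0.2120i
Iter 1: z = -0.1360 + 0.2120i, |z|^2 = 0.0634
Iter 2: z = -0.1624 + 0.1543i, |z|^2 = 0.0502
Iter 3: z = -0.1334 + 0.1619i, |z|^2 = 0.0440
Iter 4: z = -0.1444 + 0.1688i, |z|^2 = 0.0493
Iter 5: z = -0.1436 + 0.1633i, |z|^2 = 0.0473
Iter 6: z = -0.1420 + 0.1651i, |z|^2 = 0.0474
Iter 7: z = -0.1431 + 0.1651i, |z|^2 = 0.0477
Iter 8: z = -0.1428 + 0.1648i, |z|^2 = 0.0475
Iter 9: z = -0.1428 + 0.1650i, |z|^2 = 0.0476
Iter 10: z = -0.1428 + 0.1649i, |z|^2 = 0.0476
Iter 11: z = -0.1428 + 0.1649i, |z|^2 = 0.0476
Iter 12: z = -0.1428 + 0.1649i, |z|^2 = 0.0476
Iter 13: z = -0.1428 + 0.1649i, |z|^2 = 0.0476
Iter 14: z = -0.1428 + 0.1649i, |z|^2 = 0.0476
Iter 15: z = -0.1428 + 0.1649i, |z|^2 = 0.0476
Iter 16: z = -0.1428 + 0.1649i, |z|^2 = 0.0476
Iter 17: z = -0.1428 + 0.1649i, |z|^2 = 0.0476

Answer: 18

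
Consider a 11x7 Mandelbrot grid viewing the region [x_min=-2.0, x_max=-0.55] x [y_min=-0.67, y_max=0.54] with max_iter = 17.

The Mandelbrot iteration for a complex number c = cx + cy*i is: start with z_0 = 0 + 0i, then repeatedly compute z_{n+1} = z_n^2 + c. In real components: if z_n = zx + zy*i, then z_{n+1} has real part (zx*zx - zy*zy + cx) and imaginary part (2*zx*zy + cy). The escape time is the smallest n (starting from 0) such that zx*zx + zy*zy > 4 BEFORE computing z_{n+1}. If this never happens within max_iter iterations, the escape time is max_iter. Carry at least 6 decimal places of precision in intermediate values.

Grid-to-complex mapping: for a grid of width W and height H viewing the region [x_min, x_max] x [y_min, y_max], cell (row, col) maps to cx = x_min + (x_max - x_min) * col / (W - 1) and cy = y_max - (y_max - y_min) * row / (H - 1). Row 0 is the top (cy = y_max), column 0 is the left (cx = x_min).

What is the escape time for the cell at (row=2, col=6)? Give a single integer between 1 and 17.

z_0 = 0 + 0i, c = -1.1300 + 0.1367i
Iter 1: z = -1.1300 + 0.1367i, |z|^2 = 1.2956
Iter 2: z = 0.1282 + -0.1722i, |z|^2 = 0.0461
Iter 3: z = -1.1432 + 0.0925i, |z|^2 = 1.3155
Iter 4: z = 0.1684 + -0.0748i, |z|^2 = 0.0340
Iter 5: z = -1.1073 + 0.1115i, |z|^2 = 1.2384
Iter 6: z = 0.0836 + -0.1102i, |z|^2 = 0.0191
Iter 7: z = -1.1352 + 0.1183i, |z|^2 = 1.3026
Iter 8: z = 0.1446 + -0.1318i, |z|^2 = 0.0383
Iter 9: z = -1.1265 + 0.0986i, |z|^2 = 1.2786
Iter 10: z = 0.1292 + -0.0854i, |z|^2 = 0.0240
Iter 11: z = -1.1206 + 0.1146i, |z|^2 = 1.2689
Iter 12: z = 0.1126 + -0.1202i, |z|^2 = 0.0271
Iter 13: z = -1.1318 + 0.1096i, |z|^2 = 1.2929
Iter 14: z = 0.1389 + -0.1114i, |z|^2 = 0.0317
Iter 15: z = -1.1231 + 0.1057i, |z|^2 = 1.2726
Iter 16: z = 0.1202 + -0.1008i, |z|^2 = 0.0246

Answer: 17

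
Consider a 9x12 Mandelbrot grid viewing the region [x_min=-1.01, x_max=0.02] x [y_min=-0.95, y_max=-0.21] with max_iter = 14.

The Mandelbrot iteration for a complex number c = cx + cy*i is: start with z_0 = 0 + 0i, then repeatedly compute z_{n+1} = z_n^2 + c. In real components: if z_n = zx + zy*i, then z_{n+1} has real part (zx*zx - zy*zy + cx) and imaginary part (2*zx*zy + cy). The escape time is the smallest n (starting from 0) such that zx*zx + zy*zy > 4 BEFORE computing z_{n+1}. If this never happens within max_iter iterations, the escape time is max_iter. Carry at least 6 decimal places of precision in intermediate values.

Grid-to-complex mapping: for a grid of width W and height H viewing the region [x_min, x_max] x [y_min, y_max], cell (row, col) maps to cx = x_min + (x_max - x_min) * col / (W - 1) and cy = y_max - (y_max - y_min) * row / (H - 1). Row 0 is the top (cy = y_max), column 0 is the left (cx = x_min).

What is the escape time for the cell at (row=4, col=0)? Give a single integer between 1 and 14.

Answer: 5

Derivation:
z_0 = 0 + 0i, c = -1.0100 + -0.4791i
Iter 1: z = -1.0100 + -0.4791i, |z|^2 = 1.2496
Iter 2: z = -0.2194 + 0.4887i, |z|^2 = 0.2869
Iter 3: z = -1.2007 + -0.6935i, |z|^2 = 1.9226
Iter 4: z = -0.0494 + 1.1863i, |z|^2 = 1.4098
Iter 5: z = -2.4149 + -0.5964i, |z|^2 = 6.1876
Escaped at iteration 5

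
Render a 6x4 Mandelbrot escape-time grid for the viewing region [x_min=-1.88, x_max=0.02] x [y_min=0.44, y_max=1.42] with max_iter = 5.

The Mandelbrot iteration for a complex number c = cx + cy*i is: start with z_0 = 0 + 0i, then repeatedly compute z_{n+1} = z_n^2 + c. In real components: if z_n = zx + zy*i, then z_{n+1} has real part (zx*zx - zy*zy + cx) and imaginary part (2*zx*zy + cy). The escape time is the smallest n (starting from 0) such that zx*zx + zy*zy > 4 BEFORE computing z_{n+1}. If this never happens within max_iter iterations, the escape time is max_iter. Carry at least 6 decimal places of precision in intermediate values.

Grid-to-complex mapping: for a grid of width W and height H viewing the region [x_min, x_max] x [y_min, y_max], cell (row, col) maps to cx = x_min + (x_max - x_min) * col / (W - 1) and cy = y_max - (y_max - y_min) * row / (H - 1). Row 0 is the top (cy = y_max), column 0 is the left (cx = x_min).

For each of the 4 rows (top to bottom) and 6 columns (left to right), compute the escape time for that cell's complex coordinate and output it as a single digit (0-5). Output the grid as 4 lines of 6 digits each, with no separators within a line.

(row=0, col=0): c = -1.8800 + 1.4200i → escape time 1
(row=0, col=1): c = -1.5000 + 1.4200i → escape time 1
(row=0, col=2): c = -1.1200 + 1.4200i → escape time 2
(row=0, col=3): c = -0.7400 + 1.4200i → escape time 2
(row=0, col=4): c = -0.3600 + 1.4200i → escape time 2
(row=0, col=5): c = 0.0200 + 1.4200i → escape time 2
(row=1, col=0): c = -1.8800 + 1.0933i → escape time 1
(row=1, col=1): c = -1.5000 + 1.0933i → escape time 2
(row=1, col=2): c = -1.1200 + 1.0933i → escape time 3
(row=1, col=3): c = -0.7400 + 1.0933i → escape time 3
(row=1, col=4): c = -0.3600 + 1.0933i → escape time 4
(row=1, col=5): c = 0.0200 + 1.0933i → escape time 4
(row=2, col=0): c = -1.8800 + 0.7667i → escape time 1
(row=2, col=1): c = -1.5000 + 0.7667i → escape time 3
(row=2, col=2): c = -1.1200 + 0.7667i → escape time 3
(row=2, col=3): c = -0.7400 + 0.7667i → escape time 4
(row=2, col=4): c = -0.3600 + 0.7667i → escape time 5
(row=2, col=5): c = 0.0200 + 0.7667i → escape time 5
(row=3, col=0): c = -1.8800 + 0.4400i → escape time 3
(row=3, col=1): c = -1.5000 + 0.4400i → escape time 3
(row=3, col=2): c = -1.1200 + 0.4400i → escape time 5
(row=3, col=3): c = -0.7400 + 0.4400i → escape time 5
(row=3, col=4): c = -0.3600 + 0.4400i → escape time 5
(row=3, col=5): c = 0.0200 + 0.4400i → escape time 5

Answer: 112222
123344
133455
335555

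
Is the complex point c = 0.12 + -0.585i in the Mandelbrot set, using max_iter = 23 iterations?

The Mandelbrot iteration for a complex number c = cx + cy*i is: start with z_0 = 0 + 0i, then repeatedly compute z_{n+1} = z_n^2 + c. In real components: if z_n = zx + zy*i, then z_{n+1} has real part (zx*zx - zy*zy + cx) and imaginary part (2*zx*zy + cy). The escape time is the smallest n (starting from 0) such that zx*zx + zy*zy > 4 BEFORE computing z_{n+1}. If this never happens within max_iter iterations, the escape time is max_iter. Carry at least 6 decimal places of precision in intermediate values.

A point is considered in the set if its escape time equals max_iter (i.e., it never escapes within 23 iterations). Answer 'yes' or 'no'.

Answer: yes

Derivation:
z_0 = 0 + 0i, c = 0.1200 + -0.5850i
Iter 1: z = 0.1200 + -0.5850i, |z|^2 = 0.3566
Iter 2: z = -0.2078 + -0.7254i, |z|^2 = 0.5694
Iter 3: z = -0.3630 + -0.2835i, |z|^2 = 0.2121
Iter 4: z = 0.1714 + -0.3792i, |z|^2 = 0.1732
Iter 5: z = 0.0056 + -0.7150i, |z|^2 = 0.5112
Iter 6: z = -0.3912 + -0.5930i, |z|^2 = 0.5047
Iter 7: z = -0.0786 + -0.1210i, |z|^2 = 0.0208
Iter 8: z = 0.1115 + -0.5660i, |z|^2 = 0.3328
Iter 9: z = -0.1879 + -0.7112i, |z|^2 = 0.5412
Iter 10: z = -0.3506 + -0.3178i, |z|^2 = 0.2239
Iter 11: z = 0.1419 + -0.3622i, |z|^2 = 0.1513
Iter 12: z = 0.0090 + -0.6878i, |z|^2 = 0.4732
Iter 13: z = -0.3530 + -0.5973i, |z|^2 = 0.4814
Iter 14: z = -0.1122 + -0.1633i, |z|^2 = 0.0392
Iter 15: z = 0.1059 + -0.5484i, |z|^2 = 0.3119
Iter 16: z = -0.1695 + -0.7012i, |z|^2 = 0.5204
Iter 17: z = -0.3429 + -0.3473i, |z|^2 = 0.2382
Iter 18: z = 0.1170 + -0.3468i, |z|^2 = 0.1340
Iter 19: z = 0.0134 + -0.6661i, |z|^2 = 0.4439
Iter 20: z = -0.3235 + -0.6029i, |z|^2 = 0.4681
Iter 21: z = -0.1388 + -0.1949i, |z|^2 = 0.0572
Iter 22: z = 0.1013 + -0.5309i, |z|^2 = 0.2921
Did not escape in 23 iterations → in set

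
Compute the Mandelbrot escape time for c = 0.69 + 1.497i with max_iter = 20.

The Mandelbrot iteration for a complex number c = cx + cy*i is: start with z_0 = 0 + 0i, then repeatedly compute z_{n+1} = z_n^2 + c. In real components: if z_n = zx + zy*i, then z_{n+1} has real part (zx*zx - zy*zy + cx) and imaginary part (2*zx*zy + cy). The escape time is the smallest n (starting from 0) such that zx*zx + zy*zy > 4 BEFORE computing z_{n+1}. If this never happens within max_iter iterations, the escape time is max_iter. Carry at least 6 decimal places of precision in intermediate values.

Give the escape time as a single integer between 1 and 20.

z_0 = 0 + 0i, c = 0.6900 + 1.4970i
Iter 1: z = 0.6900 + 1.4970i, |z|^2 = 2.7171
Iter 2: z = -1.0749 + 3.5629i, |z|^2 = 13.8494
Escaped at iteration 2

Answer: 2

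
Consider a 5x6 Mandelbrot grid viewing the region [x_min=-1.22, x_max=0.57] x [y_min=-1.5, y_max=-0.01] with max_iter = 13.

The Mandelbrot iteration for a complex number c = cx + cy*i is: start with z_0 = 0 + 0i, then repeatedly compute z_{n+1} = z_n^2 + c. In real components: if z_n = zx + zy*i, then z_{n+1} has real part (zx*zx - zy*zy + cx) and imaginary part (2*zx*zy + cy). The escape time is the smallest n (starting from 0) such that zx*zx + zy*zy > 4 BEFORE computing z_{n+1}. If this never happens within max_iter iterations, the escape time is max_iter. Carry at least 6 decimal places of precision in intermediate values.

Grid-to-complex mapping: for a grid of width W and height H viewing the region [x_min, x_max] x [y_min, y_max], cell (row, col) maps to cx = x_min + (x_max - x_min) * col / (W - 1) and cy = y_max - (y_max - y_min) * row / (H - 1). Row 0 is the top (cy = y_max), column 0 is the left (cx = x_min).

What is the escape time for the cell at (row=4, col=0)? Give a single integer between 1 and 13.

z_0 = 0 + 0i, c = -1.2200 + -1.2020i
Iter 1: z = -1.2200 + -1.2020i, |z|^2 = 2.9332
Iter 2: z = -1.1764 + 1.7309i, |z|^2 = 4.3799
Escaped at iteration 2

Answer: 2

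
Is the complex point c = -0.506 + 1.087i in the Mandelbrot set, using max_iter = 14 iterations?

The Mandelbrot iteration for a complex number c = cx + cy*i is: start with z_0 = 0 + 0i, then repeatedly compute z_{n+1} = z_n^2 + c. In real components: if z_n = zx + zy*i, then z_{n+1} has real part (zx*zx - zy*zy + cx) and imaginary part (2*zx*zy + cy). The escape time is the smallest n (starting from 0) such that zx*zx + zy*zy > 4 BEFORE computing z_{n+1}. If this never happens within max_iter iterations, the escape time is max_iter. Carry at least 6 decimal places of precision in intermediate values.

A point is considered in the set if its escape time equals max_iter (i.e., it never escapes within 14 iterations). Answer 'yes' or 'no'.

Answer: no

Derivation:
z_0 = 0 + 0i, c = -0.5060 + 1.0870i
Iter 1: z = -0.5060 + 1.0870i, |z|^2 = 1.4376
Iter 2: z = -1.4315 + -0.0130i, |z|^2 = 2.0495
Iter 3: z = 1.5431 + 1.1243i, |z|^2 = 3.6454
Iter 4: z = 0.6111 + 4.5570i, |z|^2 = 21.1396
Escaped at iteration 4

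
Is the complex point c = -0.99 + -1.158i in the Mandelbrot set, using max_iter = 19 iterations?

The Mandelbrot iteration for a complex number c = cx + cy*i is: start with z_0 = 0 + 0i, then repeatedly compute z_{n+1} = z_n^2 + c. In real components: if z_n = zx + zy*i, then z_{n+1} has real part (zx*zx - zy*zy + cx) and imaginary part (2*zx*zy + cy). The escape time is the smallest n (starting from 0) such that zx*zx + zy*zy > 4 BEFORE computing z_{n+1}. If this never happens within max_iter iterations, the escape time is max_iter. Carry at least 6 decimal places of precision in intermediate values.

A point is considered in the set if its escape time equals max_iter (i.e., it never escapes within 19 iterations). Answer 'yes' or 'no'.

z_0 = 0 + 0i, c = -0.9900 + -1.1580i
Iter 1: z = -0.9900 + -1.1580i, |z|^2 = 2.3211
Iter 2: z = -1.3509 + 1.1348i, |z|^2 = 3.1127
Iter 3: z = -0.4530 + -4.2240i, |z|^2 = 18.0477
Escaped at iteration 3

Answer: no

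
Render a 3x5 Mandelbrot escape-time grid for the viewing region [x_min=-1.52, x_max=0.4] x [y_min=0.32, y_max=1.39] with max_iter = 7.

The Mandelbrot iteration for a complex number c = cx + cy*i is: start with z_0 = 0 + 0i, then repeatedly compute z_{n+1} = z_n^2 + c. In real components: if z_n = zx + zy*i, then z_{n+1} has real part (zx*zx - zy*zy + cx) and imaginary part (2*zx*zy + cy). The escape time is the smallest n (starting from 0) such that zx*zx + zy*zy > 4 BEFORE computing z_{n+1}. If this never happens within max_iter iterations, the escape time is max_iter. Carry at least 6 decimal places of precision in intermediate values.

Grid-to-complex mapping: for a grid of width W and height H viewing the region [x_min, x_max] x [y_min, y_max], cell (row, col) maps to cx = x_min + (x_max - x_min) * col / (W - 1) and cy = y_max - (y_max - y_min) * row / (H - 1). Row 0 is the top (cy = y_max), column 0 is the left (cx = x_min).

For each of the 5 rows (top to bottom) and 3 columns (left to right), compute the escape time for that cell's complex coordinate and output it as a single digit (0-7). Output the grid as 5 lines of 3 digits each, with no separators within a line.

(row=0, col=0): c = -1.5200 + 1.3900i → escape time 1
(row=0, col=1): c = -0.5600 + 1.3900i → escape time 2
(row=0, col=2): c = 0.4000 + 1.3900i → escape time 2
(row=1, col=0): c = -1.5200 + 1.1225i → escape time 2
(row=1, col=1): c = -0.5600 + 1.1225i → escape time 3
(row=1, col=2): c = 0.4000 + 1.1225i → escape time 2
(row=2, col=0): c = -1.5200 + 0.8550i → escape time 3
(row=2, col=1): c = -0.5600 + 0.8550i → escape time 4
(row=2, col=2): c = 0.4000 + 0.8550i → escape time 4
(row=3, col=0): c = -1.5200 + 0.5875i → escape time 3
(row=3, col=1): c = -0.5600 + 0.5875i → escape time 7
(row=3, col=2): c = 0.4000 + 0.5875i → escape time 7
(row=4, col=0): c = -1.5200 + 0.3200i → escape time 4
(row=4, col=1): c = -0.5600 + 0.3200i → escape time 7
(row=4, col=2): c = 0.4000 + 0.3200i → escape time 7

Answer: 122
232
344
377
477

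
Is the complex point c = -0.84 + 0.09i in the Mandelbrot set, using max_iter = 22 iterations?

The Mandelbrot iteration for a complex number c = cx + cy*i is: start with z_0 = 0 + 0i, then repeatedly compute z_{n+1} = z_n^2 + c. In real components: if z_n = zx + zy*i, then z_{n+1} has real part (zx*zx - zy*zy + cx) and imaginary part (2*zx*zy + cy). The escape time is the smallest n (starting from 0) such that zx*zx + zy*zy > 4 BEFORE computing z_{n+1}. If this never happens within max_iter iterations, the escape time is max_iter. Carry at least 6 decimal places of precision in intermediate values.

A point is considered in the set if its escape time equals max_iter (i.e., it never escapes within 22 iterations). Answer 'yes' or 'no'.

z_0 = 0 + 0i, c = -0.8400 + 0.0900i
Iter 1: z = -0.8400 + 0.0900i, |z|^2 = 0.7137
Iter 2: z = -0.1425 + -0.0612i, |z|^2 = 0.0241
Iter 3: z = -0.8234 + 0.1074i, |z|^2 = 0.6896
Iter 4: z = -0.1735 + -0.0869i, |z|^2 = 0.0377
Iter 5: z = -0.8175 + 0.1202i, |z|^2 = 0.6827
Iter 6: z = -0.1862 + -0.1065i, |z|^2 = 0.0460
Iter 7: z = -0.8167 + 0.1296i, |z|^2 = 0.6837
Iter 8: z = -0.1899 + -0.1218i, |z|^2 = 0.0509
Iter 9: z = -0.8188 + 0.1362i, |z|^2 = 0.6890
Iter 10: z = -0.1882 + -0.1331i, |z|^2 = 0.0531
Iter 11: z = -0.8223 + 0.1401i, |z|^2 = 0.6958
Iter 12: z = -0.1834 + -0.1404i, |z|^2 = 0.0534
Iter 13: z = -0.8261 + 0.1415i, |z|^2 = 0.7024
Iter 14: z = -0.1776 + -0.1438i, |z|^2 = 0.0522
Iter 15: z = -0.8291 + 0.1411i, |z|^2 = 0.7073
Iter 16: z = -0.1725 + -0.1440i, |z|^2 = 0.0505
Iter 17: z = -0.8310 + 0.1397i, |z|^2 = 0.7100
Iter 18: z = -0.1690 + -0.1421i, |z|^2 = 0.0487
Iter 19: z = -0.8316 + 0.1380i, |z|^2 = 0.7107
Iter 20: z = -0.1674 + -0.1396i, |z|^2 = 0.0475
Iter 21: z = -0.8314 + 0.1367i, |z|^2 = 0.7100
Did not escape in 22 iterations → in set

Answer: yes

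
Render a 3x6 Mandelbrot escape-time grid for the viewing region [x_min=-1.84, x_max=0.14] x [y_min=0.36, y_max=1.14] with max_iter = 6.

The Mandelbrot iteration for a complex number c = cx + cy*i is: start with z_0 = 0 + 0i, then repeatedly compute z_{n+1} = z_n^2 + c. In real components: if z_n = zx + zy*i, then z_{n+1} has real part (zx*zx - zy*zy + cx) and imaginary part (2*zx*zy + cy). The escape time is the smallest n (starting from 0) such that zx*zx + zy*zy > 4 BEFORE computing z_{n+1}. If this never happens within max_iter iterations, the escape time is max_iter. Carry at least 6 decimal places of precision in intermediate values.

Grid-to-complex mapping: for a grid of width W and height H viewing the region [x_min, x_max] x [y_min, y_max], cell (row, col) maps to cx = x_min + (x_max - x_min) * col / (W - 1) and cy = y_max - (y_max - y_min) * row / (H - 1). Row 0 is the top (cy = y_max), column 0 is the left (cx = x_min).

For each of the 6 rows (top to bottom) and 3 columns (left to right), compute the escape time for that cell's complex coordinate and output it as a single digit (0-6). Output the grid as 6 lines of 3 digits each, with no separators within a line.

Answer: 133
134
145
246
356
366

Derivation:
(row=0, col=0): c = -1.8400 + 1.1400i → escape time 1
(row=0, col=1): c = -0.8500 + 1.1400i → escape time 3
(row=0, col=2): c = 0.1400 + 1.1400i → escape time 3
(row=1, col=0): c = -1.8400 + 0.9840i → escape time 1
(row=1, col=1): c = -0.8500 + 0.9840i → escape time 3
(row=1, col=2): c = 0.1400 + 0.9840i → escape time 4
(row=2, col=0): c = -1.8400 + 0.8280i → escape time 1
(row=2, col=1): c = -0.8500 + 0.8280i → escape time 4
(row=2, col=2): c = 0.1400 + 0.8280i → escape time 5
(row=3, col=0): c = -1.8400 + 0.6720i → escape time 2
(row=3, col=1): c = -0.8500 + 0.6720i → escape time 4
(row=3, col=2): c = 0.1400 + 0.6720i → escape time 6
(row=4, col=0): c = -1.8400 + 0.5160i → escape time 3
(row=4, col=1): c = -0.8500 + 0.5160i → escape time 5
(row=4, col=2): c = 0.1400 + 0.5160i → escape time 6
(row=5, col=0): c = -1.8400 + 0.3600i → escape time 3
(row=5, col=1): c = -0.8500 + 0.3600i → escape time 6
(row=5, col=2): c = 0.1400 + 0.3600i → escape time 6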